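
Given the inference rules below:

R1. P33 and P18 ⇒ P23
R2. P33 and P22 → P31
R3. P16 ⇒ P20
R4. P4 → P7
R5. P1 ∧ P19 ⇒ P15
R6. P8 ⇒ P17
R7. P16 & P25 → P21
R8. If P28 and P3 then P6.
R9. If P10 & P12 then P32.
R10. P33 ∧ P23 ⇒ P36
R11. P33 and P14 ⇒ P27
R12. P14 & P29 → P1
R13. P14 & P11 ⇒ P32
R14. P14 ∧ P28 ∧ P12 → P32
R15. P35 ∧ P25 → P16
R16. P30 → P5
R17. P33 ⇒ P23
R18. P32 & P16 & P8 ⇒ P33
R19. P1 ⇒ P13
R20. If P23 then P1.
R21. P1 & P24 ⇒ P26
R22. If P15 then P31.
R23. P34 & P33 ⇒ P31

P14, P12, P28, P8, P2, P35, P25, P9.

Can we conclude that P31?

No

Forward chaining from the given facts derives: P17, P32, P16, P33, P20, P21, P27, P23, P1, P36, P13.
Rules concluding P31: R2 needs P22; R22 needs P15; R23 needs P34 — none of these are established.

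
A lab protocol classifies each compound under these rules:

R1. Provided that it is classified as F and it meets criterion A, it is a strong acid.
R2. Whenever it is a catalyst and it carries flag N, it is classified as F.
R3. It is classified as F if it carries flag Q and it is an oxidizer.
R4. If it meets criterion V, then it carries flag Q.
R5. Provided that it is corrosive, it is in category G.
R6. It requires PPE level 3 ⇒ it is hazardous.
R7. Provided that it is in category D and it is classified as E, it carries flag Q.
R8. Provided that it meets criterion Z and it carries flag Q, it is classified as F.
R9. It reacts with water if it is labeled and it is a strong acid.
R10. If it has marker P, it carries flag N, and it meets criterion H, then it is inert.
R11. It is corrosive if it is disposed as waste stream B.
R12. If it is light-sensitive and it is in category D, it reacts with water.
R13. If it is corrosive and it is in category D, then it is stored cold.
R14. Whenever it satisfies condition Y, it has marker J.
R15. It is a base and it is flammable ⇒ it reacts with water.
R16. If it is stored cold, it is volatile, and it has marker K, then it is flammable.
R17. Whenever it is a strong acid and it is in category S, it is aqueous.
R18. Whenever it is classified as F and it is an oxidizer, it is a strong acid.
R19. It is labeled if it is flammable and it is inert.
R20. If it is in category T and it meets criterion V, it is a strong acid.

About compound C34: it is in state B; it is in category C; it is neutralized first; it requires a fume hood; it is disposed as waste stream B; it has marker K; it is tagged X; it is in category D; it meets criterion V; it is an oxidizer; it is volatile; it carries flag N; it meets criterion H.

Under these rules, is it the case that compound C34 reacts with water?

Forward chaining from the given facts derives: carries flag Q, is corrosive, is stored cold, is flammable, is classified as F, is in category G, is a strong acid.
Rules concluding "it reacts with water": R9 needs "it is labeled"; R12 needs "it is light-sensitive"; R15 needs "it is a base" — none of these are established.

No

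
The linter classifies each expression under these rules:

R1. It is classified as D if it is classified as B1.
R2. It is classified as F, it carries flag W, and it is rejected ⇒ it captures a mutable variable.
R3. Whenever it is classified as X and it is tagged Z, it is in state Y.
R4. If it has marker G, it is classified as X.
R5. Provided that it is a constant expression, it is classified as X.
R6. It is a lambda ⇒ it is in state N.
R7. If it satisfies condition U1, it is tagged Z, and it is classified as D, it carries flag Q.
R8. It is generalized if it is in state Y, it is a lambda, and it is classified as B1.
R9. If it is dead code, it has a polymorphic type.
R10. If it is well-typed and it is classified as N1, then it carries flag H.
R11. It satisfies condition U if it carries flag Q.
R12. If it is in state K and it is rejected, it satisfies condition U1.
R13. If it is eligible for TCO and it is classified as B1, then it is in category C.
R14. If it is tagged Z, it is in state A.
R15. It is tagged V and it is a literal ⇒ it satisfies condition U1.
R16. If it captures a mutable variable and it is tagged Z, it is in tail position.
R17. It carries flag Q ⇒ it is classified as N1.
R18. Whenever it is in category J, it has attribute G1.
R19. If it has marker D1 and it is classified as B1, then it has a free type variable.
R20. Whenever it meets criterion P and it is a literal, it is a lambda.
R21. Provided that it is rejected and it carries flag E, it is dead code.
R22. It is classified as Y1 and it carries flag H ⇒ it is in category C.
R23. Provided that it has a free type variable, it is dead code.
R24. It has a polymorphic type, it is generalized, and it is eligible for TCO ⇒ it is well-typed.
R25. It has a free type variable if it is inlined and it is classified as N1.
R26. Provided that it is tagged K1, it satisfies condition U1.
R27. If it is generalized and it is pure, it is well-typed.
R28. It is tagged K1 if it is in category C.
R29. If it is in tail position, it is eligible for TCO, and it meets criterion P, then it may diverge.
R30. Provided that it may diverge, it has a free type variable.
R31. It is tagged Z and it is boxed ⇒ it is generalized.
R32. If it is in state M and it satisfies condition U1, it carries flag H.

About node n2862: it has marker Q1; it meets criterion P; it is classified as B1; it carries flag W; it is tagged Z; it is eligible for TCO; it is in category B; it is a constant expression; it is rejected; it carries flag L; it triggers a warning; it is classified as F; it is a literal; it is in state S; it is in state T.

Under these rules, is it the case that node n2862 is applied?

No

Forward chaining from the given facts derives: is classified as D, captures a mutable variable, is classified as X, is in category C, is in state A, is in tail position, is a lambda, is tagged K1, may diverge, has a free type variable, is in state Y, is in state N, is generalized, is dead code, satisfies condition U1, carries flag Q, has a polymorphic type, satisfies condition U, is classified as N1, is well-typed, carries flag H.
No rule has "it is applied" as its conclusion, and it is not among the given facts.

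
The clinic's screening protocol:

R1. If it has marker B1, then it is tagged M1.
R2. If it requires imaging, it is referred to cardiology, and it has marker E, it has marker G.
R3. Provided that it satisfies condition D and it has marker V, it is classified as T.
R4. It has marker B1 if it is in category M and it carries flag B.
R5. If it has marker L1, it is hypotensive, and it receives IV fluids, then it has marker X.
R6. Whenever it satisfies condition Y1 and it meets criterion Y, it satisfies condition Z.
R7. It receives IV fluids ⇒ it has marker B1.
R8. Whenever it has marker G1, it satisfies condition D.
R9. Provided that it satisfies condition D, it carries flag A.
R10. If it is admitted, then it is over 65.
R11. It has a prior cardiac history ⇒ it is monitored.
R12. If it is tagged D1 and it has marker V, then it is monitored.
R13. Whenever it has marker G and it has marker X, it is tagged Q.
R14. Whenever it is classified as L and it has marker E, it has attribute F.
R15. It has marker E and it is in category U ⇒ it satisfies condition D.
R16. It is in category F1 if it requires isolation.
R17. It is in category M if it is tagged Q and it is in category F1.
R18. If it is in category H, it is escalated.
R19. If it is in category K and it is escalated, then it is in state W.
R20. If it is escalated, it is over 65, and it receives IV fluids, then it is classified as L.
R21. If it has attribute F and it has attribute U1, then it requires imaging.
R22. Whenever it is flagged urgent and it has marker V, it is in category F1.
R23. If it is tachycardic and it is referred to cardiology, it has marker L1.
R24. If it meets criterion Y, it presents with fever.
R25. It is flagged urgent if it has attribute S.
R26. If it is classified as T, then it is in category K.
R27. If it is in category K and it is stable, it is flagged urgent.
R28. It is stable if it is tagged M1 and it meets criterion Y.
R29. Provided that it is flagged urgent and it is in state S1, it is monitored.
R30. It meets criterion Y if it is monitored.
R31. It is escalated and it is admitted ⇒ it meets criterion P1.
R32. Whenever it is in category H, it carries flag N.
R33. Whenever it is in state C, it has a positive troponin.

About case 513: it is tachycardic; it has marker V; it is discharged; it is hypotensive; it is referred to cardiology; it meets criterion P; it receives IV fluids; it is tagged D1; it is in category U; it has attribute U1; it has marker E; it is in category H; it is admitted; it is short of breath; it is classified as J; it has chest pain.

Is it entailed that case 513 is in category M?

Yes

By R7 (it receives IV fluids): it has marker B1.
By R10 (it is admitted): it is over 65.
By R12 (it is tagged D1, it has marker V): it is monitored.
By R15 (it has marker E, it is in category U): it satisfies condition D.
By R18 (it is in category H): it is escalated.
By R20 (it is escalated, it is over 65, it receives IV fluids): it is classified as L.
By R23 (it is tachycardic, it is referred to cardiology): it has marker L1.
By R30 (it is monitored): it meets criterion Y.
By R1 (it has marker B1): it is tagged M1.
By R3 (it satisfies condition D, it has marker V): it is classified as T.
By R5 (it has marker L1, it is hypotensive, it receives IV fluids): it has marker X.
By R14 (it is classified as L, it has marker E): it has attribute F.
By R21 (it has attribute F, it has attribute U1): it requires imaging.
By R26 (it is classified as T): it is in category K.
By R28 (it is tagged M1, it meets criterion Y): it is stable.
By R2 (it requires imaging, it is referred to cardiology, it has marker E): it has marker G.
By R13 (it has marker G, it has marker X): it is tagged Q.
By R27 (it is in category K, it is stable): it is flagged urgent.
By R22 (it is flagged urgent, it has marker V): it is in category F1.
By R17 (it is tagged Q, it is in category F1): it is in category M.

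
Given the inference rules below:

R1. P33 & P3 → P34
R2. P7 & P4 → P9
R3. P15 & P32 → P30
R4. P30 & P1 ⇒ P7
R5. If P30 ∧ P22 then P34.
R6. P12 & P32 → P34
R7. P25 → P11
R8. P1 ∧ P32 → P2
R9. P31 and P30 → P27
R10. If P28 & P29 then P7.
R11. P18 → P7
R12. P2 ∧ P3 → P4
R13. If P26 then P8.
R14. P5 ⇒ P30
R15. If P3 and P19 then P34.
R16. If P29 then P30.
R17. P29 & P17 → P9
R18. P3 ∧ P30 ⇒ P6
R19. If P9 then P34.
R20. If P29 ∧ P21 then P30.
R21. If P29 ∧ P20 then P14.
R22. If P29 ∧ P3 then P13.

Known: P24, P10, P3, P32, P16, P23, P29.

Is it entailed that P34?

No

Forward chaining from the given facts derives: P30, P6, P13.
Rules concluding P34: R1 needs P33; R5 needs P22; R6 needs P12; R15 needs P19; R19 needs P9 — none of these are established.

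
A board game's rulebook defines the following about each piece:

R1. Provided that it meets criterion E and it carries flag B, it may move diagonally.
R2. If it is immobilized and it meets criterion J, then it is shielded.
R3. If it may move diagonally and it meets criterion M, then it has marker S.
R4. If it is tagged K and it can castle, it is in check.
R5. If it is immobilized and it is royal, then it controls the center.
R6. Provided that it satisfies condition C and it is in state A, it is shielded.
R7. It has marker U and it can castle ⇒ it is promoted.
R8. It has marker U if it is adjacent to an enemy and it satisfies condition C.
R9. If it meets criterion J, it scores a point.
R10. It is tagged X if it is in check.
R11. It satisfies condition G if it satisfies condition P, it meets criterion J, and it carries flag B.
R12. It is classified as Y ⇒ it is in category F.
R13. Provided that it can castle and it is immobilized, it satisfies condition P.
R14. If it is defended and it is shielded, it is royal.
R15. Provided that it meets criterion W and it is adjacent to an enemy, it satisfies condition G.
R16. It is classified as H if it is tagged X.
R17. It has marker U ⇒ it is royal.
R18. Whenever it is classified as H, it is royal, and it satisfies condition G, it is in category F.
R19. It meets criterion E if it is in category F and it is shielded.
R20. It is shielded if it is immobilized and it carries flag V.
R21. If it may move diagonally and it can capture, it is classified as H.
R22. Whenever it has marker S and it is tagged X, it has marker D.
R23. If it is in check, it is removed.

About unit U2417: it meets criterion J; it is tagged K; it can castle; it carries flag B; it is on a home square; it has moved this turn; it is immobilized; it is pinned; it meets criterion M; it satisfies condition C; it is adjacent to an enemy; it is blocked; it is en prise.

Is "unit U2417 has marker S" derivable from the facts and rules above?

By R2 (it is immobilized, it meets criterion J): it is shielded.
By R4 (it is tagged K, it can castle): it is in check.
By R8 (it is adjacent to an enemy, it satisfies condition C): it has marker U.
By R10 (it is in check): it is tagged X.
By R13 (it can castle, it is immobilized): it satisfies condition P.
By R16 (it is tagged X): it is classified as H.
By R17 (it has marker U): it is royal.
By R11 (it satisfies condition P, it meets criterion J, it carries flag B): it satisfies condition G.
By R18 (it is classified as H, it is royal, it satisfies condition G): it is in category F.
By R19 (it is in category F, it is shielded): it meets criterion E.
By R1 (it meets criterion E, it carries flag B): it may move diagonally.
By R3 (it may move diagonally, it meets criterion M): it has marker S.

Yes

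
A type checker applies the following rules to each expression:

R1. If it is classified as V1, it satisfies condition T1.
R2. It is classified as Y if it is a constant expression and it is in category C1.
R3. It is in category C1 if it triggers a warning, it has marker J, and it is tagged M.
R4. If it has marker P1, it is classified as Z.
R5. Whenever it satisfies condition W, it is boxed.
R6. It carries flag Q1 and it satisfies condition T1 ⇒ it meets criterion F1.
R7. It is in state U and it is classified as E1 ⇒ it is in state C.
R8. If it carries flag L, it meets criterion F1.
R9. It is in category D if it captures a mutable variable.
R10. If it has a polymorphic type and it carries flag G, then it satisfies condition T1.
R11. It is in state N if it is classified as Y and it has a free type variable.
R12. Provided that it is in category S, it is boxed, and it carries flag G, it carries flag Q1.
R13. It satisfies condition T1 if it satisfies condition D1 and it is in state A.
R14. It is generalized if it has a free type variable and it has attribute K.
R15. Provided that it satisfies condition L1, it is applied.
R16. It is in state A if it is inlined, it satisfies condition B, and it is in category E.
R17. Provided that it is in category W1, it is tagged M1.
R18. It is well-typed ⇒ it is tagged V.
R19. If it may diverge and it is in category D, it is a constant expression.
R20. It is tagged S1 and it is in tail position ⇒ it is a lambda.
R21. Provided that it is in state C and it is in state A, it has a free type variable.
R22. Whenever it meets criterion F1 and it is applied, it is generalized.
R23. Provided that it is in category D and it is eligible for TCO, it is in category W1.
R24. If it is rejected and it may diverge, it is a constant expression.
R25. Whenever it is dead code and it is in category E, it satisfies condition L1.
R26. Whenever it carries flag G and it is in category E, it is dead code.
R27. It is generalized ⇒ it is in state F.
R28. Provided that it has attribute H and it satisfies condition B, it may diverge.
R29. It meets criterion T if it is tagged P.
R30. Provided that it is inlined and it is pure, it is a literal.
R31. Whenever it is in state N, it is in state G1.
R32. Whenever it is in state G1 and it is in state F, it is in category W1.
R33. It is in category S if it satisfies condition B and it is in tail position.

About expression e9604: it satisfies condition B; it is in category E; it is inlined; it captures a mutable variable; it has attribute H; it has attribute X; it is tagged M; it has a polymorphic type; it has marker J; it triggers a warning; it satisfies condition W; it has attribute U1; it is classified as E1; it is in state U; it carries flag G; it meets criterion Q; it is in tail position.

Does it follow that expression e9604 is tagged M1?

By R3 (it triggers a warning, it has marker J, it is tagged M): it is in category C1.
By R5 (it satisfies condition W): it is boxed.
By R7 (it is in state U, it is classified as E1): it is in state C.
By R9 (it captures a mutable variable): it is in category D.
By R10 (it has a polymorphic type, it carries flag G): it satisfies condition T1.
By R16 (it is inlined, it satisfies condition B, it is in category E): it is in state A.
By R21 (it is in state C, it is in state A): it has a free type variable.
By R26 (it carries flag G, it is in category E): it is dead code.
By R28 (it has attribute H, it satisfies condition B): it may diverge.
By R33 (it satisfies condition B, it is in tail position): it is in category S.
By R12 (it is in category S, it is boxed, it carries flag G): it carries flag Q1.
By R19 (it may diverge, it is in category D): it is a constant expression.
By R25 (it is dead code, it is in category E): it satisfies condition L1.
By R2 (it is a constant expression, it is in category C1): it is classified as Y.
By R6 (it carries flag Q1, it satisfies condition T1): it meets criterion F1.
By R11 (it is classified as Y, it has a free type variable): it is in state N.
By R15 (it satisfies condition L1): it is applied.
By R22 (it meets criterion F1, it is applied): it is generalized.
By R27 (it is generalized): it is in state F.
By R31 (it is in state N): it is in state G1.
By R32 (it is in state G1, it is in state F): it is in category W1.
By R17 (it is in category W1): it is tagged M1.

Yes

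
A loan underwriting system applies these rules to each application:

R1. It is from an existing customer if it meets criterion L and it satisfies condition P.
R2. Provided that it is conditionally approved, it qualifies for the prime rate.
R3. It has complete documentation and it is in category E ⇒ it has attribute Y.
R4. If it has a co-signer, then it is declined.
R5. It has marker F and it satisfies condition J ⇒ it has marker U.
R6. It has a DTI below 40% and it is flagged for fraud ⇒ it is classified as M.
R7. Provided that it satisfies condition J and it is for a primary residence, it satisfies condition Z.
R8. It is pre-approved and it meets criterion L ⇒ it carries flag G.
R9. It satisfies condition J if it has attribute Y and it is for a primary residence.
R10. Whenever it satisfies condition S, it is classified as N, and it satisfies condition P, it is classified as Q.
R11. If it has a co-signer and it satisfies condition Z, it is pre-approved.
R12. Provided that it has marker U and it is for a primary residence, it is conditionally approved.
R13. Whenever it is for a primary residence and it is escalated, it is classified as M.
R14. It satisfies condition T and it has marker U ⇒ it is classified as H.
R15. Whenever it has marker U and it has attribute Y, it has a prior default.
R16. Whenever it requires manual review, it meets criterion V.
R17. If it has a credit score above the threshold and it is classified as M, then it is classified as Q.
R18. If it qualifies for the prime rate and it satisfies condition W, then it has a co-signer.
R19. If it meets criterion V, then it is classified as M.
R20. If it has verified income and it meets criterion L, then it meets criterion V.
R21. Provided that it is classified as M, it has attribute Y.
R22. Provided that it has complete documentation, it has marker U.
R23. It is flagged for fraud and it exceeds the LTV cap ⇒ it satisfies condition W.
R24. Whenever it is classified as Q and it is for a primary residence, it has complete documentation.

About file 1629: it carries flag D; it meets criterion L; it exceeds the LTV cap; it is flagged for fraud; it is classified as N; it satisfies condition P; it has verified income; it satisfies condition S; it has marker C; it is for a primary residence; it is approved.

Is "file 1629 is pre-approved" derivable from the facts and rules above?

By R10 (it satisfies condition S, it is classified as N, it satisfies condition P): it is classified as Q.
By R20 (it has verified income, it meets criterion L): it meets criterion V.
By R23 (it is flagged for fraud, it exceeds the LTV cap): it satisfies condition W.
By R24 (it is classified as Q, it is for a primary residence): it has complete documentation.
By R19 (it meets criterion V): it is classified as M.
By R21 (it is classified as M): it has attribute Y.
By R22 (it has complete documentation): it has marker U.
By R9 (it has attribute Y, it is for a primary residence): it satisfies condition J.
By R12 (it has marker U, it is for a primary residence): it is conditionally approved.
By R2 (it is conditionally approved): it qualifies for the prime rate.
By R7 (it satisfies condition J, it is for a primary residence): it satisfies condition Z.
By R18 (it qualifies for the prime rate, it satisfies condition W): it has a co-signer.
By R11 (it has a co-signer, it satisfies condition Z): it is pre-approved.

Yes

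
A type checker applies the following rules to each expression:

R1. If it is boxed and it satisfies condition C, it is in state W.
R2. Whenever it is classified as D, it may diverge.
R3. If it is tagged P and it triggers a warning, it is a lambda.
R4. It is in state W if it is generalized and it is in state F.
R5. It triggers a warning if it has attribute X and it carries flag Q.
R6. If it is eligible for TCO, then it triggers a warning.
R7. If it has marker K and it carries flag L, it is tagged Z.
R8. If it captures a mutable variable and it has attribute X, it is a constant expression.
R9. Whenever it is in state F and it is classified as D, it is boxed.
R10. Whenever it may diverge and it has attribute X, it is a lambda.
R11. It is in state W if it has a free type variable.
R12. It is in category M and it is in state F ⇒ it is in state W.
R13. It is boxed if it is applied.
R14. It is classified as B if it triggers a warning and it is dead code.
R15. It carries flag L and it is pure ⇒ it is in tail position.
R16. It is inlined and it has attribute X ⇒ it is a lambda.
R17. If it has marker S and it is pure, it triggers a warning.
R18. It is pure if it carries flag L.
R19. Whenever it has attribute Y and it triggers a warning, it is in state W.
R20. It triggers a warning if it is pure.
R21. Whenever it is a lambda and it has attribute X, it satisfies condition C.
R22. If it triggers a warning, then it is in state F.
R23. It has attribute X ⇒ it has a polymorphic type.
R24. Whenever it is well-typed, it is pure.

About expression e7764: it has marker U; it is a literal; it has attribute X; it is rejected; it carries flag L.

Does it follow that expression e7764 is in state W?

No

Forward chaining from the given facts derives: is pure, triggers a warning, is in state F, has a polymorphic type, is in tail position.
Rules concluding "it is in state W": R1 needs "it is boxed"; R4 needs "it is generalized"; R11 needs "it has a free type variable"; R12 needs "it is in category M"; R19 needs "it has attribute Y" — none of these are established.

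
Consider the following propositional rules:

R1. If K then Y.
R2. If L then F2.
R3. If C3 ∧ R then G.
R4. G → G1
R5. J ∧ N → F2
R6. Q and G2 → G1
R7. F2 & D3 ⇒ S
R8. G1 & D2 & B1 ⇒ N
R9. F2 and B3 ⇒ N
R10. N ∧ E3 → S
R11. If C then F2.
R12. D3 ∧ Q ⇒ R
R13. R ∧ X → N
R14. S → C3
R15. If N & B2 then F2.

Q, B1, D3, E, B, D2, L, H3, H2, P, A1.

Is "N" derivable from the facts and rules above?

Yes

F2  (by R2: L)
S  (by R7: F2, D3)
R  (by R12: D3, Q)
C3  (by R14: S)
G  (by R3: C3, R)
G1  (by R4: G)
N  (by R8: G1, D2, B1)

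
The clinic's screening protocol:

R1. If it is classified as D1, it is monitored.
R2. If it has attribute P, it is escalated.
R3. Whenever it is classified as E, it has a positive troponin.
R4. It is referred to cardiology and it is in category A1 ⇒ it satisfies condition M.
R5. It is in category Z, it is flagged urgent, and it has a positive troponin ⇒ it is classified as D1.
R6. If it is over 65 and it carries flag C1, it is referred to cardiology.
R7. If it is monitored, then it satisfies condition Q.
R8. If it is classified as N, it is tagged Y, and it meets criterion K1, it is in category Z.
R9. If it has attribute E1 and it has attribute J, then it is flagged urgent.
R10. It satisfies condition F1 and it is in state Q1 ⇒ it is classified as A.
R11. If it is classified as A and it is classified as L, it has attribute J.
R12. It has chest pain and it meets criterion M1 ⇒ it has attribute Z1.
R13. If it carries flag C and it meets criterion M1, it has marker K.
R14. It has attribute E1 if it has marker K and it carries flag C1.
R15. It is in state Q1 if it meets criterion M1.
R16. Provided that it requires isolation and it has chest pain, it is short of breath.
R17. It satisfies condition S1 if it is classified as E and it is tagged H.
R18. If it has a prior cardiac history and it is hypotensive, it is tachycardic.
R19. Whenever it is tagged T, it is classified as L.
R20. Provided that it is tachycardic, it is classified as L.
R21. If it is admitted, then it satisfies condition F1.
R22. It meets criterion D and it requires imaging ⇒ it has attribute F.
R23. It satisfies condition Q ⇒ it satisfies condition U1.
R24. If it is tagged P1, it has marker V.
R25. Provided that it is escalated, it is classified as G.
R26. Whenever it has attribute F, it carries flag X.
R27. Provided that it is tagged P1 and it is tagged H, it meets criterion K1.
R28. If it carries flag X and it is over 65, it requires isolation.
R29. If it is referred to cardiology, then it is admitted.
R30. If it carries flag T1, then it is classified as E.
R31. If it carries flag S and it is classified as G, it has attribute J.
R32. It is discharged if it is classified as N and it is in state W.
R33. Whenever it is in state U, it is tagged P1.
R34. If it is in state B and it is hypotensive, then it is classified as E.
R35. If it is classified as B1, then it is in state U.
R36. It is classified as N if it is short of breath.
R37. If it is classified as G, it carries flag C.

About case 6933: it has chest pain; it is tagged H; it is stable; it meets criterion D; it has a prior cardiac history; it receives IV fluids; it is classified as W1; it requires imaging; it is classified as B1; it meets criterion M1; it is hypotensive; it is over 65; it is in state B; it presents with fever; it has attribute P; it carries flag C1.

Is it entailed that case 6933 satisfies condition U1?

Forward chaining from the given facts derives: is escalated, is referred to cardiology, has attribute Z1, is in state Q1, is tachycardic, is classified as L, has attribute F, is classified as G, carries flag X, requires isolation, is admitted, is classified as E, is in state U, carries flag C, has a positive troponin, has marker K, has attribute E1, is short of breath, satisfies condition S1, satisfies condition F1, is tagged P1, is classified as N, is classified as A, has attribute J, has marker V, meets criterion K1, is flagged urgent.
The only rule concluding "it satisfies condition U1" is R23, which needs "it satisfies condition Q"; that is never established.

No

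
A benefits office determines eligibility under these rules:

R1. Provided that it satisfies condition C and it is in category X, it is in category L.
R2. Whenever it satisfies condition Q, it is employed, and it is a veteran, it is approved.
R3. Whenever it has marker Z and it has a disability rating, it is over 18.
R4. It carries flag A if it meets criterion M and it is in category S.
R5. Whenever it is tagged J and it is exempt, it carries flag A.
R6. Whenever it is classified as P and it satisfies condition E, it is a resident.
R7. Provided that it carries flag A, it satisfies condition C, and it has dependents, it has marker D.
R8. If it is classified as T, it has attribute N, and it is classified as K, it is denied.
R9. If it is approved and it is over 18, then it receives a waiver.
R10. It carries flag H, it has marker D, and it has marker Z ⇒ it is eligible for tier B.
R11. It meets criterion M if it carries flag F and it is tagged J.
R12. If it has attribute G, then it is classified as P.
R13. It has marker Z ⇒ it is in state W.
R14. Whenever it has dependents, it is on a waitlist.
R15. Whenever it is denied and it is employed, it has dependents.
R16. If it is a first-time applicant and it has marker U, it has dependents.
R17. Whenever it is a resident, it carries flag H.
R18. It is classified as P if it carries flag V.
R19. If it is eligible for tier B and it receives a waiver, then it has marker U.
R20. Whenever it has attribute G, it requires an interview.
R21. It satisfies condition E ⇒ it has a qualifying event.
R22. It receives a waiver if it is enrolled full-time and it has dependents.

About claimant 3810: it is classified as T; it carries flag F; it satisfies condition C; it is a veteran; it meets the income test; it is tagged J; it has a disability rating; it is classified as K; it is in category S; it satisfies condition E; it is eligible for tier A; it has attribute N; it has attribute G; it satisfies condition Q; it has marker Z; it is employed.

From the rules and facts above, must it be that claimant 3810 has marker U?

By R2 (it satisfies condition Q, it is employed, it is a veteran): it is approved.
By R3 (it has marker Z, it has a disability rating): it is over 18.
By R8 (it is classified as T, it has attribute N, it is classified as K): it is denied.
By R9 (it is approved, it is over 18): it receives a waiver.
By R11 (it carries flag F, it is tagged J): it meets criterion M.
By R12 (it has attribute G): it is classified as P.
By R15 (it is denied, it is employed): it has dependents.
By R4 (it meets criterion M, it is in category S): it carries flag A.
By R6 (it is classified as P, it satisfies condition E): it is a resident.
By R7 (it carries flag A, it satisfies condition C, it has dependents): it has marker D.
By R17 (it is a resident): it carries flag H.
By R10 (it carries flag H, it has marker D, it has marker Z): it is eligible for tier B.
By R19 (it is eligible for tier B, it receives a waiver): it has marker U.

Yes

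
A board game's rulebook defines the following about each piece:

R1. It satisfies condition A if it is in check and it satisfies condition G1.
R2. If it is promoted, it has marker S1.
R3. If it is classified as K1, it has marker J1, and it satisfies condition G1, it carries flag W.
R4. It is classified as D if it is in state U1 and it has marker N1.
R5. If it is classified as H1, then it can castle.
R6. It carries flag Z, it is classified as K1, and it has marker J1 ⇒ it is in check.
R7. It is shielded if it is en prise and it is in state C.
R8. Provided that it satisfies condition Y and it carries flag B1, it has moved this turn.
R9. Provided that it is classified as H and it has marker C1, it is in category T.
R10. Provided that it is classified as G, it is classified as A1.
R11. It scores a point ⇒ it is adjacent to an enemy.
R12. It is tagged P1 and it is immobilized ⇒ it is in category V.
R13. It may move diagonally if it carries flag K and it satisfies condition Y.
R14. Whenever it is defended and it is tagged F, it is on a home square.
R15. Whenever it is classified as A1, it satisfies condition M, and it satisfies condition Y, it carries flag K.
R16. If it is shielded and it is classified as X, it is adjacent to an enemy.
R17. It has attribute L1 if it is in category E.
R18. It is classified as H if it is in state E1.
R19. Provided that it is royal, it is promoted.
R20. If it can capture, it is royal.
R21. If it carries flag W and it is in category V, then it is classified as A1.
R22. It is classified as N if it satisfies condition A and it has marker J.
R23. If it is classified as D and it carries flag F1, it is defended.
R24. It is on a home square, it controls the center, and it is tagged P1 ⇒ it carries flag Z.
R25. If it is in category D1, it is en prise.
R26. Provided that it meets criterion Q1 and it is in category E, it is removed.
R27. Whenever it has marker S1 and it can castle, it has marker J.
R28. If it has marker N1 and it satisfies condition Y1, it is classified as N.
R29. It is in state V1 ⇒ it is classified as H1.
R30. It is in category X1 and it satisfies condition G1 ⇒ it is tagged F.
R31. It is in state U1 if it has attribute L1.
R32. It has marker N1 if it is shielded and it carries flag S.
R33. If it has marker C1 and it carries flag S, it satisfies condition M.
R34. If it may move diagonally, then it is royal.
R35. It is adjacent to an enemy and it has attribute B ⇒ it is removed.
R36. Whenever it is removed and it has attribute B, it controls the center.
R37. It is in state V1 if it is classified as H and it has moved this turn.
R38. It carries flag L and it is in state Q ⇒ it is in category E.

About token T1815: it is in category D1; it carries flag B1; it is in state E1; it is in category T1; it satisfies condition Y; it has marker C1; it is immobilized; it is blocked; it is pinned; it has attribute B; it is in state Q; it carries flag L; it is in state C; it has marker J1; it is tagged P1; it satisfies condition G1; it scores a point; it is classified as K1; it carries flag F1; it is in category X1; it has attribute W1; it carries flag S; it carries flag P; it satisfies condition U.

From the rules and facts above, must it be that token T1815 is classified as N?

Yes

By R3 (it is classified as K1, it has marker J1, it satisfies condition G1): it carries flag W.
By R8 (it satisfies condition Y, it carries flag B1): it has moved this turn.
By R11 (it scores a point): it is adjacent to an enemy.
By R12 (it is tagged P1, it is immobilized): it is in category V.
By R18 (it is in state E1): it is classified as H.
By R21 (it carries flag W, it is in category V): it is classified as A1.
By R25 (it is in category D1): it is en prise.
By R30 (it is in category X1, it satisfies condition G1): it is tagged F.
By R33 (it has marker C1, it carries flag S): it satisfies condition M.
By R35 (it is adjacent to an enemy, it has attribute B): it is removed.
By R36 (it is removed, it has attribute B): it controls the center.
By R37 (it is classified as H, it has moved this turn): it is in state V1.
By R38 (it carries flag L, it is in state Q): it is in category E.
By R7 (it is en prise, it is in state C): it is shielded.
By R15 (it is classified as A1, it satisfies condition M, it satisfies condition Y): it carries flag K.
By R17 (it is in category E): it has attribute L1.
By R29 (it is in state V1): it is classified as H1.
By R31 (it has attribute L1): it is in state U1.
By R32 (it is shielded, it carries flag S): it has marker N1.
By R4 (it is in state U1, it has marker N1): it is classified as D.
By R5 (it is classified as H1): it can castle.
By R13 (it carries flag K, it satisfies condition Y): it may move diagonally.
By R23 (it is classified as D, it carries flag F1): it is defended.
By R34 (it may move diagonally): it is royal.
By R14 (it is defended, it is tagged F): it is on a home square.
By R19 (it is royal): it is promoted.
By R24 (it is on a home square, it controls the center, it is tagged P1): it carries flag Z.
By R2 (it is promoted): it has marker S1.
By R6 (it carries flag Z, it is classified as K1, it has marker J1): it is in check.
By R27 (it has marker S1, it can castle): it has marker J.
By R1 (it is in check, it satisfies condition G1): it satisfies condition A.
By R22 (it satisfies condition A, it has marker J): it is classified as N.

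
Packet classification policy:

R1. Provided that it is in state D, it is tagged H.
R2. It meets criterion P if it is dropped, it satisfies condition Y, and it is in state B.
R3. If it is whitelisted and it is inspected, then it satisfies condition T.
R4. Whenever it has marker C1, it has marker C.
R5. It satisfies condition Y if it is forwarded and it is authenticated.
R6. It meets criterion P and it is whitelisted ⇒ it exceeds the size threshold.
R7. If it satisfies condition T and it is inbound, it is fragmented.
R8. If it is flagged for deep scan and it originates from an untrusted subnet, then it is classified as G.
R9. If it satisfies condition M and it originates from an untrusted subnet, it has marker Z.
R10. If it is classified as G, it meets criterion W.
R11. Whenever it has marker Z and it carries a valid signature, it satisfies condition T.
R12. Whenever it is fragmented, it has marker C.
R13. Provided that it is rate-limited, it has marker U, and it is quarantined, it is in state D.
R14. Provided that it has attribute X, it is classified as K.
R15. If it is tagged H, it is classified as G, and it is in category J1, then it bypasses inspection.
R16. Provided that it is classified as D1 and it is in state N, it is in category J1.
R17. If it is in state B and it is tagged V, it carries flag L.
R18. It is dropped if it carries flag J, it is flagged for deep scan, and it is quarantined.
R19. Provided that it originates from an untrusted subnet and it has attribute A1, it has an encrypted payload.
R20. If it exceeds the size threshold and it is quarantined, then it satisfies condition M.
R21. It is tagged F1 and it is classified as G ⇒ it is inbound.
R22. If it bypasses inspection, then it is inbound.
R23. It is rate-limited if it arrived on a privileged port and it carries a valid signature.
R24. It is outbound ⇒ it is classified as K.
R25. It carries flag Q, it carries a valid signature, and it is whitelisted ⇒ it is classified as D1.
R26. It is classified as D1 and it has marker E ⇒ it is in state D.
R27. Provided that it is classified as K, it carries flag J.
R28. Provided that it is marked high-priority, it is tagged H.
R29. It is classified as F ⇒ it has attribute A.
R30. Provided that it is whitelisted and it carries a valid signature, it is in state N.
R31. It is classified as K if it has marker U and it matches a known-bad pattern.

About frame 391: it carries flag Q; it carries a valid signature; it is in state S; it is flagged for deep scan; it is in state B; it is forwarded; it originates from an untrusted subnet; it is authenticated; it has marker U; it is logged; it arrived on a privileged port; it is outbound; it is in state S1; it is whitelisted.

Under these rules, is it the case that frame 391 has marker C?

Forward chaining from the given facts derives: satisfies condition Y, is classified as G, meets criterion W, is rate-limited, is classified as K, is classified as D1, carries flag J, is in state N, is in category J1.
Rules concluding "it has marker C": R4 needs "it has marker C1"; R12 needs "it is fragmented" — none of these are established.

No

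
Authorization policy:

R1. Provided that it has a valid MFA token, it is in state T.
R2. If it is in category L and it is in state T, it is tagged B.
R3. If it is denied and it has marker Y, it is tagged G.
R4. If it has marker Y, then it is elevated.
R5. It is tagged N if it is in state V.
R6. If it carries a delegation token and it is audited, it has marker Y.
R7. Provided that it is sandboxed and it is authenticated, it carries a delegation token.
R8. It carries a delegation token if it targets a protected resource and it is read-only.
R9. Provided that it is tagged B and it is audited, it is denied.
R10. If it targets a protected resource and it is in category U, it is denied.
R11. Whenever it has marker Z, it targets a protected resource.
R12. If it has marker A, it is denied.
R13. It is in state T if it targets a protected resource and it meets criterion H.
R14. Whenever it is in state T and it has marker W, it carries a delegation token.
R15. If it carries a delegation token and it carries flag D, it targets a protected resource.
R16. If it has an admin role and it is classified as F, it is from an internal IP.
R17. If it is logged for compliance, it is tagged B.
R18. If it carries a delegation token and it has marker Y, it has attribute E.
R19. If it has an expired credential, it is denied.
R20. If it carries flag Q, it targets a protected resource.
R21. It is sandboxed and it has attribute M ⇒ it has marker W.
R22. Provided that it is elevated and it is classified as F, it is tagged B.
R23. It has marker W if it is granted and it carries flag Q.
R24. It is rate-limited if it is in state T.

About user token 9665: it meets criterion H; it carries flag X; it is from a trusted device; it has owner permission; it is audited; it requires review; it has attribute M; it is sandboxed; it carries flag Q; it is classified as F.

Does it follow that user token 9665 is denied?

Yes

By R20 (it carries flag Q): it targets a protected resource.
By R21 (it is sandboxed, it has attribute M): it has marker W.
By R13 (it targets a protected resource, it meets criterion H): it is in state T.
By R14 (it is in state T, it has marker W): it carries a delegation token.
By R6 (it carries a delegation token, it is audited): it has marker Y.
By R4 (it has marker Y): it is elevated.
By R22 (it is elevated, it is classified as F): it is tagged B.
By R9 (it is tagged B, it is audited): it is denied.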